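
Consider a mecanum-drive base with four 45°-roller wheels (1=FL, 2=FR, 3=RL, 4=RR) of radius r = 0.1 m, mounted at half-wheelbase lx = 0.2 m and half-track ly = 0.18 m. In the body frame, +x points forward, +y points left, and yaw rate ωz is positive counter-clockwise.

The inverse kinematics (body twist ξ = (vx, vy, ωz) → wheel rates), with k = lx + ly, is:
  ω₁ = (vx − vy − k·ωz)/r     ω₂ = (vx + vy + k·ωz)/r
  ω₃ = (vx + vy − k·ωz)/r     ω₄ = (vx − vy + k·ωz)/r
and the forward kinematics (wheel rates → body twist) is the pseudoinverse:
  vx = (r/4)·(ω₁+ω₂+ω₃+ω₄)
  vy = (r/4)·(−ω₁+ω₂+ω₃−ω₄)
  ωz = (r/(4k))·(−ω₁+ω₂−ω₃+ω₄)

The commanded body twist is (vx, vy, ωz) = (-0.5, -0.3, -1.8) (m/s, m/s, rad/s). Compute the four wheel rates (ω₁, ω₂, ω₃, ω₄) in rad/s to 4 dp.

(4.8400, -14.8400, -1.1600, -8.8400)

k = lx + ly = 0.2 + 0.18 = 0.3800;  k·ωz = 0.3800·-1.8 = -0.6840
ω₁ (FL) = (vx − vy − k·ωz)/r = 0.4840/0.1 = 4.8400
ω₂ (FR) = (vx + vy + k·ωz)/r = -1.4840/0.1 = -14.8400
ω₃ (RL) = (vx + vy − k·ωz)/r = -0.1160/0.1 = -1.1600
ω₄ (RR) = (vx − vy + k·ωz)/r = -0.8840/0.1 = -8.8400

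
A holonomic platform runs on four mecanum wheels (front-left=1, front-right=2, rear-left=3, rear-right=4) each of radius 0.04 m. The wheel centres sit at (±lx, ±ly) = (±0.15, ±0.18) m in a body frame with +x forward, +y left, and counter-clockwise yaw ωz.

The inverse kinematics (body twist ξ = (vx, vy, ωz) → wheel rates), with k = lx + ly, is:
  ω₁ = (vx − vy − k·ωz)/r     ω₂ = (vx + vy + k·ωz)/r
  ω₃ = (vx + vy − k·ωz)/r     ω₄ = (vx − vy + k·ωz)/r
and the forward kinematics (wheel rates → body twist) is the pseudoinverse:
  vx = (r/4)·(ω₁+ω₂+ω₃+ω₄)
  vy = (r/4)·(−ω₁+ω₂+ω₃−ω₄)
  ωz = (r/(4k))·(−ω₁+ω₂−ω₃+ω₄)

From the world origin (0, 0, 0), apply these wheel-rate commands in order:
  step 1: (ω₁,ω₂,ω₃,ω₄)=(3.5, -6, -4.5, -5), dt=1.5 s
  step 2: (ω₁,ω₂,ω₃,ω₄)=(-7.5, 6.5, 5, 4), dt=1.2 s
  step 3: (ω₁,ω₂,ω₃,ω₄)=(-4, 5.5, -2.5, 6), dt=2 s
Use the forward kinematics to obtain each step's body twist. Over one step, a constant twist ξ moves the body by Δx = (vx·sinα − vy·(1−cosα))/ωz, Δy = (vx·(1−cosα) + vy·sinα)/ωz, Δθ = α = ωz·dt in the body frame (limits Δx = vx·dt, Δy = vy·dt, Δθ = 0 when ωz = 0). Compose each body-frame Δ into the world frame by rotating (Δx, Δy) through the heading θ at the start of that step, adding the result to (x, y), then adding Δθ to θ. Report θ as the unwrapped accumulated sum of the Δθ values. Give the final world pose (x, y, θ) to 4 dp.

step 1: ξ=(vx,vy,ωz)=(-0.1200, -0.0900, -0.3030), dt=1.5 → body Δ=(-0.2040, -0.0902, -0.4545) → world pose (-0.2040, -0.0902, -0.4545)
step 2: ξ=(vx,vy,ωz)=(0.0800, 0.1500, 0.3939), dt=1.2 → body Δ=(0.0507, 0.1956, 0.4727) → world pose (-0.0726, 0.0633, 0.0182)
step 3: ξ=(vx,vy,ωz)=(0.0500, 0.0100, 0.5455), dt=2.0 → body Δ=(0.0714, 0.0656, 1.0909) → world pose (-0.0023, 0.1302, 1.1091)

(-0.0023, 0.1302, 1.1091)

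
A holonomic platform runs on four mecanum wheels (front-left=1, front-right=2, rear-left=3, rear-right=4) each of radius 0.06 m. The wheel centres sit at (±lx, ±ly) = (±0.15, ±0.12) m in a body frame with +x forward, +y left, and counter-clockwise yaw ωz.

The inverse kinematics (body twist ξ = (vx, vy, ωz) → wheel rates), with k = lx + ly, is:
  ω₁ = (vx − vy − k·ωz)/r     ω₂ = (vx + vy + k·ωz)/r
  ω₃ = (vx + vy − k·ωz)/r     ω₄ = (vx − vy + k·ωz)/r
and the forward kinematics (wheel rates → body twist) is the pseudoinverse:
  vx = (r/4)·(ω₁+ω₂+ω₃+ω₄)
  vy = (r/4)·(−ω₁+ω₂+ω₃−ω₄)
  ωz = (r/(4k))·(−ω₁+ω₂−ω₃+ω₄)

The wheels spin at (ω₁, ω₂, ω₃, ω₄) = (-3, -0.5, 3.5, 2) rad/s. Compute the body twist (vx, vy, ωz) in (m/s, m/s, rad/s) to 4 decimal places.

(0.0300, 0.0600, 0.0556)

k = lx + ly = 0.15 + 0.12 = 0.2700
ω₁+ω₂+ω₃+ω₄ = 2.0000  →  vx = (0.06/4)·2.0000 = 0.0300
−ω₁+ω₂+ω₃−ω₄ = 4.0000  →  vy = (0.06/4)·4.0000 = 0.0600
−ω₁+ω₂−ω₃+ω₄ = 1.0000  →  ωz = (0.06/1.0800)·1.0000 = 0.0556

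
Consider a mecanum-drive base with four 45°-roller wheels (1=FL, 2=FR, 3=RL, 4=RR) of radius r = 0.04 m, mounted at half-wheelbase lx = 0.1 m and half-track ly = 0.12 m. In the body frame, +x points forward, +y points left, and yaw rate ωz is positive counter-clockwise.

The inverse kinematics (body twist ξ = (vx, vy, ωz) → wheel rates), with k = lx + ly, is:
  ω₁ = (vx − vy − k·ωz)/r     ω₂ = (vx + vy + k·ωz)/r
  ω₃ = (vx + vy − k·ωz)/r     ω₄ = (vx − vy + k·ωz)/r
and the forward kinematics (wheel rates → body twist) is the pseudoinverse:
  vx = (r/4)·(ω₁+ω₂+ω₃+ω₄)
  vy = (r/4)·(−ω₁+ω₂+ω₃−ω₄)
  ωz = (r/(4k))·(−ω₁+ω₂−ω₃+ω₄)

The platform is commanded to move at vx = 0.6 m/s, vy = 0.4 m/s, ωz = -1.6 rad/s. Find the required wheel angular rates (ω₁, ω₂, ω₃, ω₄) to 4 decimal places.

(13.8000, 16.2000, 33.8000, -3.8000)

k = lx + ly = 0.1 + 0.12 = 0.2200;  k·ωz = 0.2200·-1.6 = -0.3520
ω₁ (FL) = (vx − vy − k·ωz)/r = 0.5520/0.04 = 13.8000
ω₂ (FR) = (vx + vy + k·ωz)/r = 0.6480/0.04 = 16.2000
ω₃ (RL) = (vx + vy − k·ωz)/r = 1.3520/0.04 = 33.8000
ω₄ (RR) = (vx − vy + k·ωz)/r = -0.1520/0.04 = -3.8000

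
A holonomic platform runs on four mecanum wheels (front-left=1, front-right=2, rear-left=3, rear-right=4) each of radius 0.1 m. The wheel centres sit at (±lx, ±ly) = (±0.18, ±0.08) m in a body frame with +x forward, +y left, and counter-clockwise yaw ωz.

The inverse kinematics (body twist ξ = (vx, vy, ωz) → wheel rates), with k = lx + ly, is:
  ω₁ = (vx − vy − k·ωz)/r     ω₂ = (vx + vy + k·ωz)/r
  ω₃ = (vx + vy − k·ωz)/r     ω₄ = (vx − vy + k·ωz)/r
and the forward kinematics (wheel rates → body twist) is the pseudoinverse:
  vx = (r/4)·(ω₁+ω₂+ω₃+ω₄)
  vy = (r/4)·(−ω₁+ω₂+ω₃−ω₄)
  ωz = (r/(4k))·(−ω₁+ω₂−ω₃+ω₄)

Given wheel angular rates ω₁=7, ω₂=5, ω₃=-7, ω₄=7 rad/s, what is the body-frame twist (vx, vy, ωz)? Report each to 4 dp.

(0.3000, -0.4000, 1.1538)

k = lx + ly = 0.18 + 0.08 = 0.2600
ω₁+ω₂+ω₃+ω₄ = 12.0000  →  vx = (0.1/4)·12.0000 = 0.3000
−ω₁+ω₂+ω₃−ω₄ = -16.0000  →  vy = (0.1/4)·-16.0000 = -0.4000
−ω₁+ω₂−ω₃+ω₄ = 12.0000  →  ωz = (0.1/1.0400)·12.0000 = 1.1538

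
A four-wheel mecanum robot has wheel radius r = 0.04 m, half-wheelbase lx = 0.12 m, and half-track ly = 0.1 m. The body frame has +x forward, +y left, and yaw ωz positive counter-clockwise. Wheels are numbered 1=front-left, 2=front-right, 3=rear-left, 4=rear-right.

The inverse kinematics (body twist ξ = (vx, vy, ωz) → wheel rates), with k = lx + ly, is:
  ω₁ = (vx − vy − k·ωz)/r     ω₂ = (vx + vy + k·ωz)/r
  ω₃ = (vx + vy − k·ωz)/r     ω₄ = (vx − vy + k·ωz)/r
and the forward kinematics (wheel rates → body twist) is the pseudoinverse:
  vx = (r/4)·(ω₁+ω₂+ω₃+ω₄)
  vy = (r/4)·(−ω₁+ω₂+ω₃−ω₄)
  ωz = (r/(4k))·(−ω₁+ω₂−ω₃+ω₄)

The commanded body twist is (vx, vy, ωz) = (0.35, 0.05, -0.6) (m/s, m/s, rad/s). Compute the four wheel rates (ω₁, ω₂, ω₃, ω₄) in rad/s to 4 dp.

(10.8000, 6.7000, 13.3000, 4.2000)

k = lx + ly = 0.12 + 0.1 = 0.2200;  k·ωz = 0.2200·-0.6 = -0.1320
ω₁ (FL) = (vx − vy − k·ωz)/r = 0.4320/0.04 = 10.8000
ω₂ (FR) = (vx + vy + k·ωz)/r = 0.2680/0.04 = 6.7000
ω₃ (RL) = (vx + vy − k·ωz)/r = 0.5320/0.04 = 13.3000
ω₄ (RR) = (vx − vy + k·ωz)/r = 0.1680/0.04 = 4.2000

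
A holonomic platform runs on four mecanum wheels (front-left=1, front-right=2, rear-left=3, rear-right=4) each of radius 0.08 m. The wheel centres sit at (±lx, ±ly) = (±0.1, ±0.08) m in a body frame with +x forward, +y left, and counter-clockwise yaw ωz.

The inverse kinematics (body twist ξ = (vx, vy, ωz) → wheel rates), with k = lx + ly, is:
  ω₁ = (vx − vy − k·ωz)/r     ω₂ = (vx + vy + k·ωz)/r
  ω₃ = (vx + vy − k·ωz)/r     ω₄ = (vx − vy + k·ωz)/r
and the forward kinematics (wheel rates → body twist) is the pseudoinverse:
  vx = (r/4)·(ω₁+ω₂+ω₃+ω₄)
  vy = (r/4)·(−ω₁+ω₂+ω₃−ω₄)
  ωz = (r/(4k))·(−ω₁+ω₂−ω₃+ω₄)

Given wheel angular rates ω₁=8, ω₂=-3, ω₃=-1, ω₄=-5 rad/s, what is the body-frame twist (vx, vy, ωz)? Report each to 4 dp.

k = lx + ly = 0.1 + 0.08 = 0.1800
ω₁+ω₂+ω₃+ω₄ = -1.0000  →  vx = (0.08/4)·-1.0000 = -0.0200
−ω₁+ω₂+ω₃−ω₄ = -7.0000  →  vy = (0.08/4)·-7.0000 = -0.1400
−ω₁+ω₂−ω₃+ω₄ = -15.0000  →  ωz = (0.08/0.7200)·-15.0000 = -1.6667

(-0.0200, -0.1400, -1.6667)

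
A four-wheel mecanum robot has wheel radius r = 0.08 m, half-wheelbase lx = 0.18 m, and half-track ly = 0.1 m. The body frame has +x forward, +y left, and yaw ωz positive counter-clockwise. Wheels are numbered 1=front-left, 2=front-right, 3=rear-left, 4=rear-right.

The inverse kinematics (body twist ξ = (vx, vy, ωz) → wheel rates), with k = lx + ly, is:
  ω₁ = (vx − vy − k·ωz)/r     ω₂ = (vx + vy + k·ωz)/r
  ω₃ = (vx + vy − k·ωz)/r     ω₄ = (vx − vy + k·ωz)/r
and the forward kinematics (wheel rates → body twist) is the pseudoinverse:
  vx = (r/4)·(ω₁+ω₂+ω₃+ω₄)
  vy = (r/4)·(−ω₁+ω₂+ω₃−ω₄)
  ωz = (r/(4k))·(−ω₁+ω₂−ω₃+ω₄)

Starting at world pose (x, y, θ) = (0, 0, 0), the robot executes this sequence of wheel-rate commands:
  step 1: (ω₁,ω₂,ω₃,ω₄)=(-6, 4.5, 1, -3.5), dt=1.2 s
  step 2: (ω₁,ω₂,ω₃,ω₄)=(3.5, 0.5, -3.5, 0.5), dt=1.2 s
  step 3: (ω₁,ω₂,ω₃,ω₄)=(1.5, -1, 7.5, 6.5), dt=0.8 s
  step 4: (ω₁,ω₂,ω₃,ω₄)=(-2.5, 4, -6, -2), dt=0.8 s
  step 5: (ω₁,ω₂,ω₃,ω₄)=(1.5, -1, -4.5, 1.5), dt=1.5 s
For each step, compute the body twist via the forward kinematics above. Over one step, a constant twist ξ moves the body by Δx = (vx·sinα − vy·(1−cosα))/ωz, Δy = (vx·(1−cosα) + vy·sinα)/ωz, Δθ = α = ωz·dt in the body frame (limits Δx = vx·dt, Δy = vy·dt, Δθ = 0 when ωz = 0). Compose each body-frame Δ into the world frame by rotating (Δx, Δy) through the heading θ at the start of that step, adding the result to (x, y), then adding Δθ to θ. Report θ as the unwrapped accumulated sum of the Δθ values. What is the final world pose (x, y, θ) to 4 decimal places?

(0.2450, 0.0805, 1.3750)

step 1: ξ=(vx,vy,ωz)=(-0.0800, 0.3000, 0.4286), dt=1.2 → body Δ=(-0.1824, 0.3202, 0.5143) → world pose (-0.1824, 0.3202, 0.5143)
step 2: ξ=(vx,vy,ωz)=(0.0200, -0.1400, 0.0714), dt=1.2 → body Δ=(0.0312, -0.1668, 0.0857) → world pose (-0.0732, 0.1903, 0.6000)
step 3: ξ=(vx,vy,ωz)=(0.2900, -0.0300, -0.2500), dt=0.8 → body Δ=(0.2281, -0.0470, -0.2000) → world pose (0.1415, 0.2803, 0.4000)
step 4: ξ=(vx,vy,ωz)=(-0.1300, 0.0500, 0.7500), dt=0.8 → body Δ=(-0.1095, 0.0074, 0.6000) → world pose (0.0378, 0.2445, 1.0000)
step 5: ξ=(vx,vy,ωz)=(-0.0500, -0.1700, 0.2500), dt=1.5 → body Δ=(-0.0260, -0.2630, 0.3750) → world pose (0.2450, 0.0805, 1.3750)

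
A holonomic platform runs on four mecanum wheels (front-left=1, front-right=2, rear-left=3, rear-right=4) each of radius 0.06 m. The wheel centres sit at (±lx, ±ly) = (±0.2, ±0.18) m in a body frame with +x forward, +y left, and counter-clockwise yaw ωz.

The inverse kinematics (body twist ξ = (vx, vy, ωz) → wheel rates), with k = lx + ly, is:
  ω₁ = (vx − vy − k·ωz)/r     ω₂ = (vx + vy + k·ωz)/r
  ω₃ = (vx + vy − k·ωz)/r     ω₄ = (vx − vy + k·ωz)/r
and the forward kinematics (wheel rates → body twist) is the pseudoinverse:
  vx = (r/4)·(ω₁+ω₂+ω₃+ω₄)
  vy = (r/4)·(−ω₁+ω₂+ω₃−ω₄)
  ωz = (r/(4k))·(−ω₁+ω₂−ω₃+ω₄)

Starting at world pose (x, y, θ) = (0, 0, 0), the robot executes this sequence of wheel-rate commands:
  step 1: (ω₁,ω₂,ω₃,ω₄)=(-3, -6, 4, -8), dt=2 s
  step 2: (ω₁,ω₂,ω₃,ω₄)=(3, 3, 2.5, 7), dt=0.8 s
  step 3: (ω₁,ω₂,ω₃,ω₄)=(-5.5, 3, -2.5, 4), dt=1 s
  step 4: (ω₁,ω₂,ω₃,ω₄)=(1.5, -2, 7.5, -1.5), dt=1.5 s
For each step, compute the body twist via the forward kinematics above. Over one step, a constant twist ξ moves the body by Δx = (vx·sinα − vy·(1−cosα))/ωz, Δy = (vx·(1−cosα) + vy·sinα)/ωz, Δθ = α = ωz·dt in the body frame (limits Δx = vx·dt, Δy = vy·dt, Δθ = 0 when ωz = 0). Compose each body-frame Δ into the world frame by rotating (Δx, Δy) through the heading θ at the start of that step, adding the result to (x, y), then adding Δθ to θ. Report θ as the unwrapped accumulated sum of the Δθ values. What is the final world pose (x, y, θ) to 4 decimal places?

step 1: ξ=(vx,vy,ωz)=(-0.1950, 0.1350, -0.5921), dt=2.0 → body Δ=(-0.1630, 0.4163, -1.1842) → world pose (-0.1630, 0.4163, -1.1842)
step 2: ξ=(vx,vy,ωz)=(0.2325, -0.0675, 0.1776), dt=0.8 → body Δ=(0.1892, -0.0406, 0.1421) → world pose (-0.1293, 0.2258, -1.0421)
step 3: ξ=(vx,vy,ωz)=(-0.0150, 0.0300, 0.5921), dt=1.0 → body Δ=(-0.0228, 0.0240, 0.5921) → world pose (-0.1201, 0.2575, -0.4500)
step 4: ξ=(vx,vy,ωz)=(0.0825, 0.0825, -0.4934), dt=1.5 → body Δ=(0.1565, 0.0690, -0.7401) → world pose (0.0509, 0.2516, -1.1901)

(0.0509, 0.2516, -1.1901)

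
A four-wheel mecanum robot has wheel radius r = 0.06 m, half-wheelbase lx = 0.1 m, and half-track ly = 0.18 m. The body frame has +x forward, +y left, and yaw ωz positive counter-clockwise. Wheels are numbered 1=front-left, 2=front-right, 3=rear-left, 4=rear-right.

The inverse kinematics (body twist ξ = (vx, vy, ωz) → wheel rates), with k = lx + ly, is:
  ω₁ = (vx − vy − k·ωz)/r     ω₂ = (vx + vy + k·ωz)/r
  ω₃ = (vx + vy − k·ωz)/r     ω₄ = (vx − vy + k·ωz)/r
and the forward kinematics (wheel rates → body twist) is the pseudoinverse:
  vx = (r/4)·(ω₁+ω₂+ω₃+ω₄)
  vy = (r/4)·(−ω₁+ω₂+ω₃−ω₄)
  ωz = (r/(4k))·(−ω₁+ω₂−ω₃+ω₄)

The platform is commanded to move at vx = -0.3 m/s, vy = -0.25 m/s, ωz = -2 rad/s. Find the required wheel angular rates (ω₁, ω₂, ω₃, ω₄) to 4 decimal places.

k = lx + ly = 0.1 + 0.18 = 0.2800;  k·ωz = 0.2800·-2 = -0.5600
ω₁ (FL) = (vx − vy − k·ωz)/r = 0.5100/0.06 = 8.5000
ω₂ (FR) = (vx + vy + k·ωz)/r = -1.1100/0.06 = -18.5000
ω₃ (RL) = (vx + vy − k·ωz)/r = 0.0100/0.06 = 0.1667
ω₄ (RR) = (vx − vy + k·ωz)/r = -0.6100/0.06 = -10.1667

(8.5000, -18.5000, 0.1667, -10.1667)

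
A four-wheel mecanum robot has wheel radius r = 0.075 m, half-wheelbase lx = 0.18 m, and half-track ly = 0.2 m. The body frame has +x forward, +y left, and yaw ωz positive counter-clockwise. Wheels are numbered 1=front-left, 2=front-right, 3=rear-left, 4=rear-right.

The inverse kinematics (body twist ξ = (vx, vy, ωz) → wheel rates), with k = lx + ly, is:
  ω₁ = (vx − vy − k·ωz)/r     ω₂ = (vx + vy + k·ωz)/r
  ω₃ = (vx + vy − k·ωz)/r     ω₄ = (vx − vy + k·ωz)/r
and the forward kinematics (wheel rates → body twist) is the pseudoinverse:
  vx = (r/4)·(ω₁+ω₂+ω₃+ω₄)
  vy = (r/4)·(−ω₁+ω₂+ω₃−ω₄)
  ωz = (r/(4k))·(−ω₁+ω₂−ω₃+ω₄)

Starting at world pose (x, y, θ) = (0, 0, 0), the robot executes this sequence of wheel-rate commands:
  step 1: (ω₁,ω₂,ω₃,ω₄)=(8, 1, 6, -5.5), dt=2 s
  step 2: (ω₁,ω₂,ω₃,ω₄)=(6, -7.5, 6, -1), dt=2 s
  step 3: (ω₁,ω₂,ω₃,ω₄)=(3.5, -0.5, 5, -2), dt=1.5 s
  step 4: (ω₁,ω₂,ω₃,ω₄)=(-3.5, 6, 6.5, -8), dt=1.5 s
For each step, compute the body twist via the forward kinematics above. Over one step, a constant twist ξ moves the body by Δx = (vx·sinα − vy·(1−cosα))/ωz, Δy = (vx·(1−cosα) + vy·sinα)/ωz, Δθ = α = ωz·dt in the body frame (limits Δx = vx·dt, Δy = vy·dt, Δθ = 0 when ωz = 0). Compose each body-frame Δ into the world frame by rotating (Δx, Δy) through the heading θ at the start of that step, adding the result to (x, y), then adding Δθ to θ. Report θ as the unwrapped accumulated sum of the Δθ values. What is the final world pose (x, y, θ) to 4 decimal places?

(-0.6688, 0.2365, -5.0329)

step 1: ξ=(vx,vy,ωz)=(0.1781, 0.0844, -0.9128), dt=2.0 → body Δ=(0.3046, -0.1549, -1.8257) → world pose (0.3046, -0.1549, -1.8257)
step 2: ξ=(vx,vy,ωz)=(0.0656, -0.1219, -1.0115), dt=2.0 → body Δ=(-0.1148, -0.2016, -2.0230) → world pose (0.1384, 0.0070, -3.8487)
step 3: ξ=(vx,vy,ωz)=(0.1125, 0.0562, -0.5428), dt=1.5 → body Δ=(0.1832, 0.0104, -0.8141) → world pose (-0.0076, 0.1181, -4.6628)
step 4: ξ=(vx,vy,ωz)=(0.0187, 0.4500, -0.2467), dt=1.5 → body Δ=(0.1510, 0.6546, -0.3701) → world pose (-0.6688, 0.2365, -5.0329)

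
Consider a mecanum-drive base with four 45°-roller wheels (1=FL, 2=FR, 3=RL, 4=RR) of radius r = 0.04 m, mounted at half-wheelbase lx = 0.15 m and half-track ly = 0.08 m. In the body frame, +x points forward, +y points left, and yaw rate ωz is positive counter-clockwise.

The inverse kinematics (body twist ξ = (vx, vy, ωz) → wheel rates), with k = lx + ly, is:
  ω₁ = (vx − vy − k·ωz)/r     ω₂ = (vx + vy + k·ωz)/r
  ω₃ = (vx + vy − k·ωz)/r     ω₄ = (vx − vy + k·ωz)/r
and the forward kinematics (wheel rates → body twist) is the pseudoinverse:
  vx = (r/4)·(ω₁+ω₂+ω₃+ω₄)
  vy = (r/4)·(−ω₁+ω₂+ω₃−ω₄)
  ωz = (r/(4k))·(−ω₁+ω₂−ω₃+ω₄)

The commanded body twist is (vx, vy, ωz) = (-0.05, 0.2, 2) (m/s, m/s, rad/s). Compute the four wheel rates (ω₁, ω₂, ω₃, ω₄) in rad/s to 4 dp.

k = lx + ly = 0.15 + 0.08 = 0.2300;  k·ωz = 0.2300·2 = 0.4600
ω₁ (FL) = (vx − vy − k·ωz)/r = -0.7100/0.04 = -17.7500
ω₂ (FR) = (vx + vy + k·ωz)/r = 0.6100/0.04 = 15.2500
ω₃ (RL) = (vx + vy − k·ωz)/r = -0.3100/0.04 = -7.7500
ω₄ (RR) = (vx − vy + k·ωz)/r = 0.2100/0.04 = 5.2500

(-17.7500, 15.2500, -7.7500, 5.2500)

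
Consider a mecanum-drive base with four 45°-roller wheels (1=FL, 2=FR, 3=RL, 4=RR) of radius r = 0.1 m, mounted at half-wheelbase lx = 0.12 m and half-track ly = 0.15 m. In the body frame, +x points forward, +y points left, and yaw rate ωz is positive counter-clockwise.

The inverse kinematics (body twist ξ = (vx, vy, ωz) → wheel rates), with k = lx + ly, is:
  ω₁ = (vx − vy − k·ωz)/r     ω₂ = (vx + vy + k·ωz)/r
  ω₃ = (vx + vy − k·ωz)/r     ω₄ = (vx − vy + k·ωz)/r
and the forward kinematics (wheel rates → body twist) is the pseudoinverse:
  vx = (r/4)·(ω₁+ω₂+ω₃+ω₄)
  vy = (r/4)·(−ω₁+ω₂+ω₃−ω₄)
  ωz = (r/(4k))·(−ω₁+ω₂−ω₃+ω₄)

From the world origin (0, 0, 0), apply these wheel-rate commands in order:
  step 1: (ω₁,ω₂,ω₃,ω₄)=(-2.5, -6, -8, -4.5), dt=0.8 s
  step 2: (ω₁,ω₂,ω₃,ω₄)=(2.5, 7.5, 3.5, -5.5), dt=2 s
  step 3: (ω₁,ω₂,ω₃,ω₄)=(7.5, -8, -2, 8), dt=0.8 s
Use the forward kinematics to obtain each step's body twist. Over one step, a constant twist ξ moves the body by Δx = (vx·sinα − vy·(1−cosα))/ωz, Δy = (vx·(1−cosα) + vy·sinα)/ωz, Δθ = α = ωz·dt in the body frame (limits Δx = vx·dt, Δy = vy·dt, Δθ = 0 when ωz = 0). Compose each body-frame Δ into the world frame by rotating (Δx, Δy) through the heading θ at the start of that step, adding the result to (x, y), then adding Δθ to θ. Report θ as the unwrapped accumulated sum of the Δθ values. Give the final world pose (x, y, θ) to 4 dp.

(-0.1543, -0.0292, -1.1481)

step 1: ξ=(vx,vy,ωz)=(-0.5250, -0.1750, 0.0000), dt=0.8 → body Δ=(-0.4200, -0.1400, 0.0000) → world pose (-0.4200, -0.1400, 0.0000)
step 2: ξ=(vx,vy,ωz)=(0.2000, 0.3500, -0.3704), dt=2.0 → body Δ=(0.6120, 0.4962, -0.7407) → world pose (0.1920, 0.3562, -0.7407)
step 3: ξ=(vx,vy,ωz)=(0.1375, -0.6375, -0.5093), dt=0.8 → body Δ=(0.0045, -0.5181, -0.4074) → world pose (-0.1543, -0.0292, -1.1481)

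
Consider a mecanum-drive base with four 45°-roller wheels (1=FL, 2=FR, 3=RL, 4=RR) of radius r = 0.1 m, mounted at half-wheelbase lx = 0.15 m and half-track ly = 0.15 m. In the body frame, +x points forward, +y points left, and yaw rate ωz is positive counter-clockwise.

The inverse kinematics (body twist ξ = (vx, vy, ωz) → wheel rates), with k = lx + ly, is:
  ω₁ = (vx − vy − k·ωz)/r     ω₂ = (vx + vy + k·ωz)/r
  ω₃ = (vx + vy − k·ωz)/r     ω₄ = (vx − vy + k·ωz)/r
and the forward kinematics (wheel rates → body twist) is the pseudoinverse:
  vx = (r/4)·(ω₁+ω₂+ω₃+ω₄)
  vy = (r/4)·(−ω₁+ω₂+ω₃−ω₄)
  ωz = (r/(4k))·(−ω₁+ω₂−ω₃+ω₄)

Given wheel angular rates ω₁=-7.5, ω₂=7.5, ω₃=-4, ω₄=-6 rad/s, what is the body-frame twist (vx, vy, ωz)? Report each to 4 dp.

(-0.2500, 0.4250, 1.0833)

k = lx + ly = 0.15 + 0.15 = 0.3000
ω₁+ω₂+ω₃+ω₄ = -10.0000  →  vx = (0.1/4)·-10.0000 = -0.2500
−ω₁+ω₂+ω₃−ω₄ = 17.0000  →  vy = (0.1/4)·17.0000 = 0.4250
−ω₁+ω₂−ω₃+ω₄ = 13.0000  →  ωz = (0.1/1.2000)·13.0000 = 1.0833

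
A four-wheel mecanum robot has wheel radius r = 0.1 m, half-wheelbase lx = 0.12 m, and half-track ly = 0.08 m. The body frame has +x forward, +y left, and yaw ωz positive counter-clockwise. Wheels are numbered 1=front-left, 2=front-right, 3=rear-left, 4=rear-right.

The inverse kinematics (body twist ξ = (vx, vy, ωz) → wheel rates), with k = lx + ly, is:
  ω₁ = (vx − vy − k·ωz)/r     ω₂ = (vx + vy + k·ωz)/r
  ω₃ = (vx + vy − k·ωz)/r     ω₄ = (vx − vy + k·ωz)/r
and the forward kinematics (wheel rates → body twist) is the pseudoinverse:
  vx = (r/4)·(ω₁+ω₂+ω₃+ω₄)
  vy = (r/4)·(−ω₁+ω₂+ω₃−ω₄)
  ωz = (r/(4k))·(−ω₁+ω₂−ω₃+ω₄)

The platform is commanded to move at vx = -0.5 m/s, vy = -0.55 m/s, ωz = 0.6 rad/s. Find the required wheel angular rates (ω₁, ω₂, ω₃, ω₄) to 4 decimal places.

k = lx + ly = 0.12 + 0.08 = 0.2000;  k·ωz = 0.2000·0.6 = 0.1200
ω₁ (FL) = (vx − vy − k·ωz)/r = -0.0700/0.1 = -0.7000
ω₂ (FR) = (vx + vy + k·ωz)/r = -0.9300/0.1 = -9.3000
ω₃ (RL) = (vx + vy − k·ωz)/r = -1.1700/0.1 = -11.7000
ω₄ (RR) = (vx − vy + k·ωz)/r = 0.1700/0.1 = 1.7000

(-0.7000, -9.3000, -11.7000, 1.7000)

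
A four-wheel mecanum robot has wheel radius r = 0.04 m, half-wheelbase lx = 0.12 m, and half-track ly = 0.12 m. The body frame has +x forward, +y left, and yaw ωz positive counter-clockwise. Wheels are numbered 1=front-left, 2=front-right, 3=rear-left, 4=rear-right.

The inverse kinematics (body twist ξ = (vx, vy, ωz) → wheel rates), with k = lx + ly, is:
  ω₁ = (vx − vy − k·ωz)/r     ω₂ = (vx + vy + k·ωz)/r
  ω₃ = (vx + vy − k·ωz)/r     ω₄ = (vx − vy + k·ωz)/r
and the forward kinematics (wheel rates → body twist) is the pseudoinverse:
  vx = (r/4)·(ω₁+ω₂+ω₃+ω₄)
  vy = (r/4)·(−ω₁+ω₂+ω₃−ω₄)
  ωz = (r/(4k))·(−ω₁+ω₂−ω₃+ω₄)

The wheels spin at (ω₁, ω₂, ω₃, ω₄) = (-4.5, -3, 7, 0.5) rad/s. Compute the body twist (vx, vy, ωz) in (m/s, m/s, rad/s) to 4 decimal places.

(0.0000, 0.0800, -0.2083)

k = lx + ly = 0.12 + 0.12 = 0.2400
ω₁+ω₂+ω₃+ω₄ = 0.0000  →  vx = (0.04/4)·0.0000 = 0.0000
−ω₁+ω₂+ω₃−ω₄ = 8.0000  →  vy = (0.04/4)·8.0000 = 0.0800
−ω₁+ω₂−ω₃+ω₄ = -5.0000  →  ωz = (0.04/0.9600)·-5.0000 = -0.2083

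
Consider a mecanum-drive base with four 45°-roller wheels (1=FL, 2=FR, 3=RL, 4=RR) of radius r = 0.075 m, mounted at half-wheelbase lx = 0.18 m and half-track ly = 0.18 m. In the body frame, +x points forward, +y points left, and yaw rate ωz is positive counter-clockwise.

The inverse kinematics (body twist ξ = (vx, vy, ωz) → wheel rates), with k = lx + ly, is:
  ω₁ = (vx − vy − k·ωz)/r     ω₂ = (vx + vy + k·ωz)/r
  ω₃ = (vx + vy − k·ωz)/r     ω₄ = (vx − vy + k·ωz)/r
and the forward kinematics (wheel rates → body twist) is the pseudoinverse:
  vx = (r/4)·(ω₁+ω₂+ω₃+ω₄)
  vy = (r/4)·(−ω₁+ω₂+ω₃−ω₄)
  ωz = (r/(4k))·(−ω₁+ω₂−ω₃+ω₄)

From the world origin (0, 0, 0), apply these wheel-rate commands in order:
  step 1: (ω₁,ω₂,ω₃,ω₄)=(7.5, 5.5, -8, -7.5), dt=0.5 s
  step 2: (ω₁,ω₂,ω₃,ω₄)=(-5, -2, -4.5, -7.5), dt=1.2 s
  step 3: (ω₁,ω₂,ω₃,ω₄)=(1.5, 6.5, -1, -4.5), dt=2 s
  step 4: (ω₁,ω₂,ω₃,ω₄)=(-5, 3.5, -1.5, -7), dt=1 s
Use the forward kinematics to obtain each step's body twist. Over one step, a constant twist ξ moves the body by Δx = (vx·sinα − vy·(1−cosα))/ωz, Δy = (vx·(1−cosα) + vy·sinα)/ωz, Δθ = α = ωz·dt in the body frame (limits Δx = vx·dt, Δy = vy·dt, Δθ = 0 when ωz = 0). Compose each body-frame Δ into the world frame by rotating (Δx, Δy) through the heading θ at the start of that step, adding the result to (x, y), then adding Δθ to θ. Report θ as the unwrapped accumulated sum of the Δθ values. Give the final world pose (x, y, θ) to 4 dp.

step 1: ξ=(vx,vy,ωz)=(-0.0469, -0.0469, -0.0781), dt=0.5 → body Δ=(-0.0239, -0.0230, -0.0391) → world pose (-0.0239, -0.0230, -0.0391)
step 2: ξ=(vx,vy,ωz)=(-0.3563, 0.1125, 0.0000), dt=1.2 → body Δ=(-0.4275, 0.1350, 0.0000) → world pose (-0.4458, 0.1286, -0.0391)
step 3: ξ=(vx,vy,ωz)=(0.0469, 0.1594, 0.0781), dt=2.0 → body Δ=(0.0685, 0.3248, 0.1563) → world pose (-0.3646, 0.4505, 0.1172)
step 4: ξ=(vx,vy,ωz)=(-0.1875, 0.2625, 0.1562), dt=1.0 → body Δ=(-0.2072, 0.2468, 0.1562) → world pose (-0.5993, 0.6714, 0.2734)

(-0.5993, 0.6714, 0.2734)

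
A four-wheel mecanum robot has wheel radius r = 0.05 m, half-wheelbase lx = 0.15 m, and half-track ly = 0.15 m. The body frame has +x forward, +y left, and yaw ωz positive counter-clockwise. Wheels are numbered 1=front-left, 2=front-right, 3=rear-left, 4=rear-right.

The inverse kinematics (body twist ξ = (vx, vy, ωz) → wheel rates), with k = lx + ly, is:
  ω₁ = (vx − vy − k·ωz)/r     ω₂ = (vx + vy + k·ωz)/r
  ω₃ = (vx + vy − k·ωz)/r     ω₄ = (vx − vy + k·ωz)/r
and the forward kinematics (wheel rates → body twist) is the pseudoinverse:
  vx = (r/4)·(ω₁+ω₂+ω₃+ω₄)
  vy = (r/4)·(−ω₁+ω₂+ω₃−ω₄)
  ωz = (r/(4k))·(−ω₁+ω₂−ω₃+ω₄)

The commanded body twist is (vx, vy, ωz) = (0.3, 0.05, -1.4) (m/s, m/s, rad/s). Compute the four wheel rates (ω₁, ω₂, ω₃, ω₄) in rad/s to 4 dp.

k = lx + ly = 0.15 + 0.15 = 0.3000;  k·ωz = 0.3000·-1.4 = -0.4200
ω₁ (FL) = (vx − vy − k·ωz)/r = 0.6700/0.05 = 13.4000
ω₂ (FR) = (vx + vy + k·ωz)/r = -0.0700/0.05 = -1.4000
ω₃ (RL) = (vx + vy − k·ωz)/r = 0.7700/0.05 = 15.4000
ω₄ (RR) = (vx − vy + k·ωz)/r = -0.1700/0.05 = -3.4000

(13.4000, -1.4000, 15.4000, -3.4000)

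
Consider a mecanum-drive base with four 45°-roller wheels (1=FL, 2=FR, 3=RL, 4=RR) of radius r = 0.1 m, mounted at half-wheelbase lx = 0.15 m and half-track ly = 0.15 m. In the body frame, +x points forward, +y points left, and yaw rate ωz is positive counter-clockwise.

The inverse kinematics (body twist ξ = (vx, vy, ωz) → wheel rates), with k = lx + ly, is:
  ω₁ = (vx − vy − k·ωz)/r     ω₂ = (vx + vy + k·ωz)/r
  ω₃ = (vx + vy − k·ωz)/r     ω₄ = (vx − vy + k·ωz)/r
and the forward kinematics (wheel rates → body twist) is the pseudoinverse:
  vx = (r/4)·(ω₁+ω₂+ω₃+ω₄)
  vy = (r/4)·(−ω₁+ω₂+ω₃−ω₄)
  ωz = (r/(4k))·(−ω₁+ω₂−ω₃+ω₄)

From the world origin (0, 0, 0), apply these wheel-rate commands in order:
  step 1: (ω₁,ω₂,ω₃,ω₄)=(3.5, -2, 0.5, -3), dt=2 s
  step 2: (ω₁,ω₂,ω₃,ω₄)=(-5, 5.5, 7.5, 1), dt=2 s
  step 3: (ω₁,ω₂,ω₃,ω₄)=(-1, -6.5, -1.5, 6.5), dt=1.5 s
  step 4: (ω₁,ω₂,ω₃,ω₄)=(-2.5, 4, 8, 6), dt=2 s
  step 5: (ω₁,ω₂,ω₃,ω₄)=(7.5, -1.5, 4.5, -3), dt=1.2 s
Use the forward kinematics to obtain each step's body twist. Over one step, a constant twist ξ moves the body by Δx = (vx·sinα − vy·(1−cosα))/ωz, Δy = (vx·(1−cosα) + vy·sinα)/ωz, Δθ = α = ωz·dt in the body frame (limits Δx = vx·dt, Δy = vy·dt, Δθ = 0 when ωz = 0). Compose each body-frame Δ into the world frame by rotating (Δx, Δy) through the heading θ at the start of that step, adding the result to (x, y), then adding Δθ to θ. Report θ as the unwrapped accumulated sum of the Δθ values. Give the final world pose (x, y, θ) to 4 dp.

(1.4095, -0.2929, -1.4208)

step 1: ξ=(vx,vy,ωz)=(-0.0250, -0.0500, -0.7500), dt=2.0 → body Δ=(-0.0952, -0.0355, -1.5000) → world pose (-0.0952, -0.0355, -1.5000)
step 2: ξ=(vx,vy,ωz)=(0.2250, 0.4250, 0.3333), dt=2.0 → body Δ=(0.1444, 0.9329, 0.6667) → world pose (0.8456, -0.1136, -0.8333)
step 3: ξ=(vx,vy,ωz)=(-0.0625, -0.3375, 0.2083), dt=1.5 → body Δ=(-0.0138, -0.5126, 0.3125) → world pose (0.4570, -0.4480, -0.5208)
step 4: ξ=(vx,vy,ωz)=(0.3875, 0.2125, 0.3750), dt=2.0 → body Δ=(0.5523, 0.6635, 0.7500) → world pose (1.2662, -0.1473, 0.2292)
step 5: ξ=(vx,vy,ωz)=(0.1875, -0.0375, -1.3750), dt=1.2 → body Δ=(0.1065, -0.1743, -1.6500) → world pose (1.4095, -0.2929, -1.4208)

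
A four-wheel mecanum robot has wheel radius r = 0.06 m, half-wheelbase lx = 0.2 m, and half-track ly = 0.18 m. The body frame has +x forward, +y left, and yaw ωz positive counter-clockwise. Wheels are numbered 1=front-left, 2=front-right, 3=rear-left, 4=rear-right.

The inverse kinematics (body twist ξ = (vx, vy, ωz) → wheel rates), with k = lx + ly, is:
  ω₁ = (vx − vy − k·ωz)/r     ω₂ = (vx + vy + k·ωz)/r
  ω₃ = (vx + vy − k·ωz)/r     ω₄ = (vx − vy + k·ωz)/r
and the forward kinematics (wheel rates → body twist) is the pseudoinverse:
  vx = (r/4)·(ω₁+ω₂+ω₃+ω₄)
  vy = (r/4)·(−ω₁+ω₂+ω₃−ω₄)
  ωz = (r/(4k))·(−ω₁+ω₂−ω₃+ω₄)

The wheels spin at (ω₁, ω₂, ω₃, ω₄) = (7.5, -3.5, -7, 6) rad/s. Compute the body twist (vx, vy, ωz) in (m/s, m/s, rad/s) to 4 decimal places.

k = lx + ly = 0.2 + 0.18 = 0.3800
ω₁+ω₂+ω₃+ω₄ = 3.0000  →  vx = (0.06/4)·3.0000 = 0.0450
−ω₁+ω₂+ω₃−ω₄ = -24.0000  →  vy = (0.06/4)·-24.0000 = -0.3600
−ω₁+ω₂−ω₃+ω₄ = 2.0000  →  ωz = (0.06/1.5200)·2.0000 = 0.0789

(0.0450, -0.3600, 0.0789)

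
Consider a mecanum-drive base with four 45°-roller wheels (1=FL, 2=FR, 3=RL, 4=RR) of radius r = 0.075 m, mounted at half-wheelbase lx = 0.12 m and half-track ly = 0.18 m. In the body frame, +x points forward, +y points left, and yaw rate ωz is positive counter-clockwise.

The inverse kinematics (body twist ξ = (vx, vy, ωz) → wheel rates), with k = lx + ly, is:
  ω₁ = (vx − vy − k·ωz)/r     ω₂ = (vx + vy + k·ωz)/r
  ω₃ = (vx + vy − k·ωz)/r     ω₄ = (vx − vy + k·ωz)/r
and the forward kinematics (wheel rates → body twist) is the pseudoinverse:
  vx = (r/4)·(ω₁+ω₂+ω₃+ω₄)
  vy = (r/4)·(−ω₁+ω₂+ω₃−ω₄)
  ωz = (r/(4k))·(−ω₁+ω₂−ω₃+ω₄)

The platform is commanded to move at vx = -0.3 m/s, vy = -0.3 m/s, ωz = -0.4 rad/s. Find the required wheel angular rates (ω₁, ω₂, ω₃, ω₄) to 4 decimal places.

(1.6000, -9.6000, -6.4000, -1.6000)

k = lx + ly = 0.12 + 0.18 = 0.3000;  k·ωz = 0.3000·-0.4 = -0.1200
ω₁ (FL) = (vx − vy − k·ωz)/r = 0.1200/0.075 = 1.6000
ω₂ (FR) = (vx + vy + k·ωz)/r = -0.7200/0.075 = -9.6000
ω₃ (RL) = (vx + vy − k·ωz)/r = -0.4800/0.075 = -6.4000
ω₄ (RR) = (vx − vy + k·ωz)/r = -0.1200/0.075 = -1.6000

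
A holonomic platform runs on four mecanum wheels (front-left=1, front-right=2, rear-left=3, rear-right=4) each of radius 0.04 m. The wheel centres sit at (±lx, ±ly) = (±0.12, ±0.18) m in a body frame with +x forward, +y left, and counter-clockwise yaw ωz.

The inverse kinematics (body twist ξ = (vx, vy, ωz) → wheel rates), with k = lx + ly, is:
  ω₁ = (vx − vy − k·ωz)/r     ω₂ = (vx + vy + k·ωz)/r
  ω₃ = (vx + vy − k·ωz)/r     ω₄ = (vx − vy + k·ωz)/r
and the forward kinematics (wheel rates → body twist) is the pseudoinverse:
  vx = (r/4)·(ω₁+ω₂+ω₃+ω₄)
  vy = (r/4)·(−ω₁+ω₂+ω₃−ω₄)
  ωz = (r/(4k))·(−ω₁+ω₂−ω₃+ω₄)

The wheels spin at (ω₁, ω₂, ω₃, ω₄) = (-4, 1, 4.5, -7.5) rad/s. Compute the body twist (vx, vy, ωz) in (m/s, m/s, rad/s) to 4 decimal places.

(-0.0600, 0.1700, -0.2333)

k = lx + ly = 0.12 + 0.18 = 0.3000
ω₁+ω₂+ω₃+ω₄ = -6.0000  →  vx = (0.04/4)·-6.0000 = -0.0600
−ω₁+ω₂+ω₃−ω₄ = 17.0000  →  vy = (0.04/4)·17.0000 = 0.1700
−ω₁+ω₂−ω₃+ω₄ = -7.0000  →  ωz = (0.04/1.2000)·-7.0000 = -0.2333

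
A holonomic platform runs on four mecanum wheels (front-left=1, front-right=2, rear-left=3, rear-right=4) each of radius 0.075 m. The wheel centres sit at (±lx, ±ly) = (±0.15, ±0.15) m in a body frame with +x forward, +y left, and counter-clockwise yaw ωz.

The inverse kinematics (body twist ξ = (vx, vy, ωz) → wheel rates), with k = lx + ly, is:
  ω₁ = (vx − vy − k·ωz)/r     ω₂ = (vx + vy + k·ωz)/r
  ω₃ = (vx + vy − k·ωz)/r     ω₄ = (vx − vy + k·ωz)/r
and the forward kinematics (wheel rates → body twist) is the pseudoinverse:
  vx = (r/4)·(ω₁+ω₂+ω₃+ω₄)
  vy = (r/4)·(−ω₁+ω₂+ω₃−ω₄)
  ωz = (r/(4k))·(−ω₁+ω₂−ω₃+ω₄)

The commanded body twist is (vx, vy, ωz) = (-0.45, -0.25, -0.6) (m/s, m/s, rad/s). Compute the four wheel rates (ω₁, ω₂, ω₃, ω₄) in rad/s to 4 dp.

(-0.2667, -11.7333, -6.9333, -5.0667)

k = lx + ly = 0.15 + 0.15 = 0.3000;  k·ωz = 0.3000·-0.6 = -0.1800
ω₁ (FL) = (vx − vy − k·ωz)/r = -0.0200/0.075 = -0.2667
ω₂ (FR) = (vx + vy + k·ωz)/r = -0.8800/0.075 = -11.7333
ω₃ (RL) = (vx + vy − k·ωz)/r = -0.5200/0.075 = -6.9333
ω₄ (RR) = (vx − vy + k·ωz)/r = -0.3800/0.075 = -5.0667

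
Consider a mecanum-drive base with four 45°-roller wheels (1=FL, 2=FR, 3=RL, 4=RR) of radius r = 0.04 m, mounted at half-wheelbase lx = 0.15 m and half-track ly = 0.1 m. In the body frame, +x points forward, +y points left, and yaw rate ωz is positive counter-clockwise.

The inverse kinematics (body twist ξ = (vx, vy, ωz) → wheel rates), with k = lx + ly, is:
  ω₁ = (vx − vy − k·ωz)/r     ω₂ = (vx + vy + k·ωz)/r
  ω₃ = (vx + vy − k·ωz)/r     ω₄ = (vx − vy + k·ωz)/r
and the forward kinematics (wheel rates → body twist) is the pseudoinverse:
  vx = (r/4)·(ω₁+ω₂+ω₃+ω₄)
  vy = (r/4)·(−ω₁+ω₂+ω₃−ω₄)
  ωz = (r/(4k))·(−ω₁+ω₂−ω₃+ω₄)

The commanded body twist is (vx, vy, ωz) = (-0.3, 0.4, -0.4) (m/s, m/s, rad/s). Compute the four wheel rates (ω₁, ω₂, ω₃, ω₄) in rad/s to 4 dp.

(-15.0000, 0.0000, 5.0000, -20.0000)

k = lx + ly = 0.15 + 0.1 = 0.2500;  k·ωz = 0.2500·-0.4 = -0.1000
ω₁ (FL) = (vx − vy − k·ωz)/r = -0.6000/0.04 = -15.0000
ω₂ (FR) = (vx + vy + k·ωz)/r = 0.0000/0.04 = 0.0000
ω₃ (RL) = (vx + vy − k·ωz)/r = 0.2000/0.04 = 5.0000
ω₄ (RR) = (vx − vy + k·ωz)/r = -0.8000/0.04 = -20.0000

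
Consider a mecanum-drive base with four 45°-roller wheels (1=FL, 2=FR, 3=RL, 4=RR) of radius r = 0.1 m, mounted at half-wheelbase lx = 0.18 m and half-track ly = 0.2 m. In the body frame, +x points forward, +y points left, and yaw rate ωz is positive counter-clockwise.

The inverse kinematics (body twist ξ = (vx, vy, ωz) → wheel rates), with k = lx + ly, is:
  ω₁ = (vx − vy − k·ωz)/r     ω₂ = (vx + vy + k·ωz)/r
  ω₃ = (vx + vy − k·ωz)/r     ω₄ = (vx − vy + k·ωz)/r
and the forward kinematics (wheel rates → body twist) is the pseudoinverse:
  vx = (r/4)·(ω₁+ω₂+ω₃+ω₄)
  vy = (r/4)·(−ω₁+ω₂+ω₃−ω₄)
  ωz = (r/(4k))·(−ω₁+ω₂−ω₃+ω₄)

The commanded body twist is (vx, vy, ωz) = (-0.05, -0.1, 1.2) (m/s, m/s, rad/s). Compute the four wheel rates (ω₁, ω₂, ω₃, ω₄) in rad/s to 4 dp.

(-4.0600, 3.0600, -6.0600, 5.0600)

k = lx + ly = 0.18 + 0.2 = 0.3800;  k·ωz = 0.3800·1.2 = 0.4560
ω₁ (FL) = (vx − vy − k·ωz)/r = -0.4060/0.1 = -4.0600
ω₂ (FR) = (vx + vy + k·ωz)/r = 0.3060/0.1 = 3.0600
ω₃ (RL) = (vx + vy − k·ωz)/r = -0.6060/0.1 = -6.0600
ω₄ (RR) = (vx − vy + k·ωz)/r = 0.5060/0.1 = 5.0600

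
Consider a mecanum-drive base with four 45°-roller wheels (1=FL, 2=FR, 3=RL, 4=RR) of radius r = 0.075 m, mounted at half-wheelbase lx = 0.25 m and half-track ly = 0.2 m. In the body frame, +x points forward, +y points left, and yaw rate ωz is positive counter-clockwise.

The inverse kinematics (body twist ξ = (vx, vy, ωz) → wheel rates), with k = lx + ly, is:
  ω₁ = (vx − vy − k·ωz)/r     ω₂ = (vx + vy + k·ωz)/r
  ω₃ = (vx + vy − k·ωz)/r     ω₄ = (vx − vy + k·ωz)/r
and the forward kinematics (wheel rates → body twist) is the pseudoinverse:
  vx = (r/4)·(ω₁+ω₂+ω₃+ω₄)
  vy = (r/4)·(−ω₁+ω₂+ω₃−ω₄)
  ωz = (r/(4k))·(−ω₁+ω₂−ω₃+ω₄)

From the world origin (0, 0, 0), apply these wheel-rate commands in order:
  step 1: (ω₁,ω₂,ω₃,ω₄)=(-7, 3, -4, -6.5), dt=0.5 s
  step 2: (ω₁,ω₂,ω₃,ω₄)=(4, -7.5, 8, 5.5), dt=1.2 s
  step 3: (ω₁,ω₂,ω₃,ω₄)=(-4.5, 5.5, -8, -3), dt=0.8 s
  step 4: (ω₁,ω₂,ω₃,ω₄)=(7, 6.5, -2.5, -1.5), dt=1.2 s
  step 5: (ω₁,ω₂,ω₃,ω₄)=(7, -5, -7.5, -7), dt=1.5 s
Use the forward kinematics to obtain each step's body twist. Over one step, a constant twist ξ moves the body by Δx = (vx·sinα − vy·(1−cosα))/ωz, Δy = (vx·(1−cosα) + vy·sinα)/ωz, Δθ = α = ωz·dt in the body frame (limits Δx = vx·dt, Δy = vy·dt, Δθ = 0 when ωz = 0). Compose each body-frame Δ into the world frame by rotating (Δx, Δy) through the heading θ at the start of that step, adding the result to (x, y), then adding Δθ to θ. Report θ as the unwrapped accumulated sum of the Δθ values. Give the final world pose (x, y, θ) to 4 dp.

(-0.3212, -0.2501, -0.7375)

step 1: ξ=(vx,vy,ωz)=(-0.2719, 0.2344, 0.3125), dt=0.5 → body Δ=(-0.1445, 0.1061, 0.1562) → world pose (-0.1445, 0.1061, 0.1562)
step 2: ξ=(vx,vy,ωz)=(0.1875, -0.1688, -0.5833), dt=1.2 → body Δ=(0.1390, -0.2619, -0.7000) → world pose (0.0336, -0.1310, -0.5437)
step 3: ξ=(vx,vy,ωz)=(-0.1875, 0.0937, 0.6250), dt=0.8 → body Δ=(-0.1622, 0.0352, 0.5000) → world pose (-0.0870, -0.0170, -0.0437)
step 4: ξ=(vx,vy,ωz)=(0.1781, -0.0281, 0.0208), dt=1.2 → body Δ=(0.2141, -0.0311, 0.0250) → world pose (0.1256, -0.0574, -0.0187)
step 5: ξ=(vx,vy,ωz)=(-0.2344, -0.2344, -0.4792), dt=1.5 → body Δ=(-0.4431, -0.2011, -0.7187) → world pose (-0.3212, -0.2501, -0.7375)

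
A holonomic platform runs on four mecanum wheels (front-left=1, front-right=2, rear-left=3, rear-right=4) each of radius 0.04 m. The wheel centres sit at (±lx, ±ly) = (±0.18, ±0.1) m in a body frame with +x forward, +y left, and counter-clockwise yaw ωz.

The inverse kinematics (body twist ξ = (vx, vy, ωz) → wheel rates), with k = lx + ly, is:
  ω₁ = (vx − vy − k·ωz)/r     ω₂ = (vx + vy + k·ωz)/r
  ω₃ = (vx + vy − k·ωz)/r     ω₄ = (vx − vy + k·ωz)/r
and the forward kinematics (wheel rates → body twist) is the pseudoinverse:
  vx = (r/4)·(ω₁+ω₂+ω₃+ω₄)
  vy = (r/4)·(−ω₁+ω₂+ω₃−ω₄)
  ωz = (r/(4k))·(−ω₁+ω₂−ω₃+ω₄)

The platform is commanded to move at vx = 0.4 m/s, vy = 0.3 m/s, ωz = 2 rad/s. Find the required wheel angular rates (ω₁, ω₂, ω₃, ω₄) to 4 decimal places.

k = lx + ly = 0.18 + 0.1 = 0.2800;  k·ωz = 0.2800·2 = 0.5600
ω₁ (FL) = (vx − vy − k·ωz)/r = -0.4600/0.04 = -11.5000
ω₂ (FR) = (vx + vy + k·ωz)/r = 1.2600/0.04 = 31.5000
ω₃ (RL) = (vx + vy − k·ωz)/r = 0.1400/0.04 = 3.5000
ω₄ (RR) = (vx − vy + k·ωz)/r = 0.6600/0.04 = 16.5000

(-11.5000, 31.5000, 3.5000, 16.5000)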